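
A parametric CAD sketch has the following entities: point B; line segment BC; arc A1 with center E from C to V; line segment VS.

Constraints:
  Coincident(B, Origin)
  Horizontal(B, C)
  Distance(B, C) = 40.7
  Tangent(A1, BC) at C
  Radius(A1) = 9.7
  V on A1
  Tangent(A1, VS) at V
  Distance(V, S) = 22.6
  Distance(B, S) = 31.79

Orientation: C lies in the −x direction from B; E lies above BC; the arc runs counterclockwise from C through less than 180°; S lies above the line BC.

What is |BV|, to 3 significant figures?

32.7

B is at the origin; BC is horizontal with |BC| = 40.7 and C on the −x side, so C = (-40.7, 0.00). A1 meets BC tangentially, so EC is at right angles to BC, so E = C + (0, 9.7) = (-40.7, 9.70). Since EV ⟂ VS (tangency), |ES| = √(9.7² + 22.6²) = 24.6 regardless of where V sits on A1. So S lies on both circle(B, 31.79) and circle(E, 24.6); the above-BC intersection is S = (-20.8, 24.1). V is the foot of the tangent from S: V = (-32.4, 4.71).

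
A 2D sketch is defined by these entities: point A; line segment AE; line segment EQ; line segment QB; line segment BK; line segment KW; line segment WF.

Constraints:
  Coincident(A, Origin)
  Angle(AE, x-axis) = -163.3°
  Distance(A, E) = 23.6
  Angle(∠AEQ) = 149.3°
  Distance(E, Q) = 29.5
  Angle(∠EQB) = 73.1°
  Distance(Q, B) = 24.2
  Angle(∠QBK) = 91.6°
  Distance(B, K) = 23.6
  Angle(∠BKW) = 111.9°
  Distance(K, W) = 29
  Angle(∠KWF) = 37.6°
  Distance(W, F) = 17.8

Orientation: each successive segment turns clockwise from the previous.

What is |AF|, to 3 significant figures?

31.1

∠BKW = 111.9° gives KW at -97.4° from the x-axis; with |KW| = 29.0, W = (-22.0, -19.2). ∠KWF = 37.6° gives WF at 120° from the x-axis; with |WF| = 17.8, F = (-30.9, -3.80). Then |AF| = |F − A| = 31.1.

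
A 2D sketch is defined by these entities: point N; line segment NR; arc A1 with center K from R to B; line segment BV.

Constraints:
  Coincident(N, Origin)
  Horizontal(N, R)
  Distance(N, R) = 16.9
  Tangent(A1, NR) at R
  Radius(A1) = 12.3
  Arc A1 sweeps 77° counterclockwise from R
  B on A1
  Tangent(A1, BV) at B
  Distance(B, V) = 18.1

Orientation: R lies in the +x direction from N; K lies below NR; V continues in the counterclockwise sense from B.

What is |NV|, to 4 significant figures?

27.18

N is at the origin; NR is horizontal with |NR| = 16.9 and R on the +x side, so R = (16.90, 0.000). The tangent condition forces KR to be normal to NR, so K = R + (0, -12.3) = (16.90, -12.30). On A1, R sits at bearing 90° from K; a 77° counterclockwise sweep puts B at bearing 167°, so B = K + 12.3·(cos 167°, sin 167°) = (4.915, -9.533). The tangent condition forces KB to be normal to BV, so BV runs along (−sin 167°, cos 167°); with |BV| = 18.1, V = (0.8436, -27.17). Then |NV| = |V − N| = 27.18.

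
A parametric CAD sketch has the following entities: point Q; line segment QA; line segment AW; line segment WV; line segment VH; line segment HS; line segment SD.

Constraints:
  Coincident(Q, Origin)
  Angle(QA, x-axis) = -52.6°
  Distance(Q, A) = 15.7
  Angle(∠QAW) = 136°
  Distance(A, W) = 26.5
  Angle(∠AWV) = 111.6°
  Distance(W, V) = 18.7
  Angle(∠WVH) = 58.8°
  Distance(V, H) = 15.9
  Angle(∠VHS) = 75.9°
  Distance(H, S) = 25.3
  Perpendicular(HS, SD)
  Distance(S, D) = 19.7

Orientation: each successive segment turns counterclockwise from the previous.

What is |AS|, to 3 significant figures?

29.1

Q is at the origin; QA runs at -52.6° with length 15.7, so A = (9.54, -12.5). ∠QAW = 136.0° gives AW at -8.60° from the x-axis; with |AW| = 26.5, W = (35.7, -16.4). ∠AWV = 111.6° gives WV at 59.8° from the x-axis; with |WV| = 18.7, V = (45.1, -0.273). ∠WVH = 58.8° gives VH at -179° from the x-axis; with |VH| = 15.9, H = (29.2, -0.551). ∠VHS = 75.9° gives HS at -74.9° from the x-axis; with |HS| = 25.3, S = (35.8, -25.0). Then |AS| = |S − A| = 29.1.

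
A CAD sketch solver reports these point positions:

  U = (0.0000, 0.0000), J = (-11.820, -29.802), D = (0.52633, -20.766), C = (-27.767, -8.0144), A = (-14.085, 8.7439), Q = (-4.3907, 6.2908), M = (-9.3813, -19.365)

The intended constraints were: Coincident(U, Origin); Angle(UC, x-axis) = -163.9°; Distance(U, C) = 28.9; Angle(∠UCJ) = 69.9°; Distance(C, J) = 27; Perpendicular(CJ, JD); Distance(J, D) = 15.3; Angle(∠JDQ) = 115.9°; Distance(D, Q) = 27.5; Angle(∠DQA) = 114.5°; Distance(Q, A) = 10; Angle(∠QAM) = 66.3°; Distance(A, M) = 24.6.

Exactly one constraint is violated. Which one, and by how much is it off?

Distance(A, M) = 24.6 — off by 3.90.

U = (0.00, 0.00) ✓; UC at -163.9° ✓; |UC| = 28.90 ✓; ∠UCJ = 69.90° ✓; |CJ| = 27.00 ✓; ∠(CJ, JD) = 90.00° ✓; |JD| = 15.30 ✓; ∠JDQ = 115.9° ✓; |DQ| = 27.50 ✓; ∠DQA = 114.5° ✓; |QA| = 10.00 ✓; ∠QAM = 66.30° ✓; |AM| = 28.50 ✗.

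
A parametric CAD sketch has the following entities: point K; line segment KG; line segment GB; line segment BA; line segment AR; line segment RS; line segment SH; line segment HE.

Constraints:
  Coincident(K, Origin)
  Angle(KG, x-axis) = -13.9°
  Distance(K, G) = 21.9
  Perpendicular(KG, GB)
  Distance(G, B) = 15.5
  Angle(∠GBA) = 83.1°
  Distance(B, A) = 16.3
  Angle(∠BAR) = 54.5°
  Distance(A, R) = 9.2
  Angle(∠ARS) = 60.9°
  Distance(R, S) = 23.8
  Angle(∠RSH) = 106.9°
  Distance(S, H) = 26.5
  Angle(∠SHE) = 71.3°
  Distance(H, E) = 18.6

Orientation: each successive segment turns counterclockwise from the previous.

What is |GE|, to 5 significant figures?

39.798

K is at the origin; KG runs at -13.9° with length 21.9, so G = (21.259, -5.2610). The perpendicularity gives GB at right angles to KG, so GB runs at 76.100°; with |GB| = 15.5, B = (24.982, 9.7851). ∠GBA = 83.1° gives BA at 173.00° from the x-axis; with |BA| = 16.3, A = (8.8037, 11.772). ∠BAR = 54.5° gives AR at -61.500° from the x-axis; with |AR| = 9.2, R = (13.194, 3.6865). ∠ARS = 60.9° gives RS at 57.600° from the x-axis; with |RS| = 23.8, S = (25.946, 23.781). ∠RSH = 106.9° gives SH at 130.70° from the x-axis; with |SH| = 26.5, H = (8.6657, 43.872). ∠SHE = 71.3° gives HE at -120.60° from the x-axis; with |HE| = 18.6, E = (-0.80252, 27.862). Then |GE| = |E − G| = 39.798.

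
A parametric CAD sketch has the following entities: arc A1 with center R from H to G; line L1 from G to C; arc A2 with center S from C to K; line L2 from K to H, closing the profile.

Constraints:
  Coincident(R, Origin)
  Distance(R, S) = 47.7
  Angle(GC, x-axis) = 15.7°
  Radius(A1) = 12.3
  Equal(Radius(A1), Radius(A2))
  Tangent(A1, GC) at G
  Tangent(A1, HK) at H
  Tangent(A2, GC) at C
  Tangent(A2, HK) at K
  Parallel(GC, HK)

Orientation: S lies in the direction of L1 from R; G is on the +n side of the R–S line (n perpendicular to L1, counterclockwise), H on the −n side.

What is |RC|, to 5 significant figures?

49.260

Tangency of A1 to both parallel lines with radius 12.3 puts G and H at R ± 12.3·n: G = (-3.3284, 11.841), H = (3.3284, -11.841). Equal radii place C and K the same way about S: C = S + 12.3·n = (42.592, 24.749), K = S − 12.3·n = (49.249, 1.0665). Then |RC| = |C − R| = 49.260.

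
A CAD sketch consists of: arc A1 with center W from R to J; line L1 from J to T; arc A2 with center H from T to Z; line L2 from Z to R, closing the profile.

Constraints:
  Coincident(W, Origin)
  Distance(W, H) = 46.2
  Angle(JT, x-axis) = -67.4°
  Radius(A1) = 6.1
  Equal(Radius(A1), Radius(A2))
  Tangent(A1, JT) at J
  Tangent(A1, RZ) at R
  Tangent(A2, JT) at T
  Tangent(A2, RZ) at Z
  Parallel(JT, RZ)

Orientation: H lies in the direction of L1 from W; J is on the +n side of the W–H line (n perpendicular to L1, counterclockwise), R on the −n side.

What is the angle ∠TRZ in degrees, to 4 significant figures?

14.79°

Tangency of A1 to both parallel lines with radius 6.1 puts J and R at W ± 6.1·n: J = (5.632, 2.344), R = (-5.632, -2.344). Equal radii place T and Z the same way about H: T = H + 6.1·n = (23.39, -40.31), Z = H − 6.1·n = (12.12, -45.00). Then cos ∠TRZ = RT·RZ / (|RT||RZ|), giving 14.79°.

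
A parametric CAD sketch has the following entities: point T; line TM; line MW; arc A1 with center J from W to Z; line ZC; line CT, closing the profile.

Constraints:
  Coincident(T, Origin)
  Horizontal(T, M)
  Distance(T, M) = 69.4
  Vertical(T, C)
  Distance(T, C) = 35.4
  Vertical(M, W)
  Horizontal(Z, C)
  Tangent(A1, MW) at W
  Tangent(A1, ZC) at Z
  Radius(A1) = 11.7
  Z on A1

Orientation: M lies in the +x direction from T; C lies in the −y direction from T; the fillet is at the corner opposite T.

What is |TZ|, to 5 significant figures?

67.694

The virtual corner opposite T is at (69.400, -35.400). Since A1 is tangent to MW there, JW ⟂ MW and tangency of A1 to ZC means the radius JZ is perpendicular to ZC, with radius 11.7, so the center J sits 11.7 in from both sides at J = (57.700, -23.700). That places the tangent points at W = (69.400, -23.700) on MW and Z = (57.700, -35.400) on ZC. Then |TZ| = |Z − T| = 67.694.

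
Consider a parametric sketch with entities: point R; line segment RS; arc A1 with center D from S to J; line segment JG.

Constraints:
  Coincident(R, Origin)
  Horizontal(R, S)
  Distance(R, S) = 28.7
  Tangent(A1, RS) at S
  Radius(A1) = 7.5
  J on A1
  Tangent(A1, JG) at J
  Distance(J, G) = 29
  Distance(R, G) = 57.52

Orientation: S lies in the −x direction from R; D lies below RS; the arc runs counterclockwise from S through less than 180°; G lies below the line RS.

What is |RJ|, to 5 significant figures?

35.366

R is at the origin; R and S share the same y with |RS| = 28.7 and S on the −x side, so S = (-28.700, 0.0000). Since A1 is tangent to RS there, DS ⟂ RS, so D = S + (0, -7.5) = (-28.700, -7.5000). Since DJ ⟂ JG (tangency), |DG| = √(7.5² + 29.0²) = 29.954 regardless of where J sits on A1. So G lies on both circle(R, 57.52) and circle(D, 29.954); the below-RS intersection is G = (-49.831, -28.731). J is the foot of the tangent from G: J = (-35.171, -3.7088).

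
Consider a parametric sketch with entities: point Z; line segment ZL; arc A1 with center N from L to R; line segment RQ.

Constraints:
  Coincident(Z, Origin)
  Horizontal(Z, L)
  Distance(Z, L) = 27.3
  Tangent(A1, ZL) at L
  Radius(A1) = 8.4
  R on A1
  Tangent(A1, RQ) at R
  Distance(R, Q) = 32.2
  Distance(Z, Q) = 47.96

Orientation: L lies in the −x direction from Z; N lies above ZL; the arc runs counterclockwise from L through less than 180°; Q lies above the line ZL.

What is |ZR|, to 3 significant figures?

21.3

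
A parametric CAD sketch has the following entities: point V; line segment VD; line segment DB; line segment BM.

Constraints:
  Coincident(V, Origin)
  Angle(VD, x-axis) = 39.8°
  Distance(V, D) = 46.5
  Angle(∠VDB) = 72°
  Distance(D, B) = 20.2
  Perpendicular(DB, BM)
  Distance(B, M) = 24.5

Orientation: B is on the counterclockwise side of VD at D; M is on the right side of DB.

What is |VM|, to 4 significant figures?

68.97

V is at the origin; VD runs at 39.8° with length 46.5, so D = 46.5·(cos 39.8°, sin 39.8°) = (35.73, 29.77). ∠VDB = 72.0°, so DB runs at 39.8° + (180° − 72.0°) = 147.8° from the x-axis; with |DB| = 20.2, B = D + 20.2·(cos 147.8°, sin 147.8°) = (18.63, 40.53). DB ⟂ BM; with |BM| = 24.5 on the right of DB, M = B + 24.5·(0.5329, 0.8462) = (31.69, 61.26). Then |VM| = |M − V| = 68.97.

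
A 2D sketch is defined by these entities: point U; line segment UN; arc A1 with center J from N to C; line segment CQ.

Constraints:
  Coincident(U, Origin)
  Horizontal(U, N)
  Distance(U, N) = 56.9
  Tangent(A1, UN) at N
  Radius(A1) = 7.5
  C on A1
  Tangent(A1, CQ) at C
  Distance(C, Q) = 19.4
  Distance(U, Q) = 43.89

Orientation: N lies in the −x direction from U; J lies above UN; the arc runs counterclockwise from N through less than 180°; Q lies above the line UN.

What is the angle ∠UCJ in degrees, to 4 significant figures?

148.3°

Checks: U = (0.00, 0.00) ✓; |JC| = 7.500 ✓; ∠(JC, CQ) = 90.00° ✓; |CQ| = 19.40 ✓; |UQ| = 43.89 ✓.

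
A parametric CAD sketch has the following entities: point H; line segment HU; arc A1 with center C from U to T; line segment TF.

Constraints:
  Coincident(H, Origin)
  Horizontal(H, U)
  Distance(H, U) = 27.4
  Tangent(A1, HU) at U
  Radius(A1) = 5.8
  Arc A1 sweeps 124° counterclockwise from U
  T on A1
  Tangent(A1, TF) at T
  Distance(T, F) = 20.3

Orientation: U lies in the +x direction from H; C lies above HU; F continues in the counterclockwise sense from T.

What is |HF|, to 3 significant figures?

33.2

H is at the origin; HU is horizontal with |HU| = 27.4 and U on the +x side, so U = (27.4, 0.00). Tangency of A1 to HU means the radius CU is perpendicular to HU, so C = U + (0, 5.8) = (27.4, 5.80). On A1, U sits at bearing -90° from C; a 124° counterclockwise sweep puts T at bearing 34°, so T = C + 5.8·(cos 34°, sin 34°) = (32.2, 9.04). Since A1 is tangent to TF there, CT ⟂ TF, so TF runs along (−sin 34°, cos 34°); with |TF| = 20.3, F = (20.9, 25.9). Then |HF| = |F − H| = 33.2.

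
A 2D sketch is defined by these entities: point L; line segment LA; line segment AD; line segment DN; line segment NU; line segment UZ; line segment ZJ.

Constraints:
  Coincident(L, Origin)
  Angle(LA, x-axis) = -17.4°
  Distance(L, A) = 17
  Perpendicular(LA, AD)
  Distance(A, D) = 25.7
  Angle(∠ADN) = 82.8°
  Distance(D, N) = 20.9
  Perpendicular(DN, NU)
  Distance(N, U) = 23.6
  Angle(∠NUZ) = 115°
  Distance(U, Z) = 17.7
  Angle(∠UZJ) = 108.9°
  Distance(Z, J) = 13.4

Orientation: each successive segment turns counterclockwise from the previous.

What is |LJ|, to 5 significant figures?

24.597

L is at the origin; LA runs at -17.4° with length 17.0, so A = (16.222, -5.0837). LA is perpendicular to AD, so AD runs at 72.600°; with |AD| = 25.7, D = (23.907, 19.440). ∠ADN = 82.8° gives DN at 169.80° from the x-axis; with |DN| = 20.9, N = (3.3377, 23.141). DN ⟂ NU, so NU runs at -100.20°; with |NU| = 23.6, U = (-0.84145, -0.085662). ∠NUZ = 115.0° gives UZ at -35.200° from the x-axis; with |UZ| = 17.7, Z = (13.622, -10.289). ∠UZJ = 108.9° gives ZJ at 35.900° from the x-axis; with |ZJ| = 13.4, J = (24.477, -2.4311). Then |LJ| = |J − L| = 24.597.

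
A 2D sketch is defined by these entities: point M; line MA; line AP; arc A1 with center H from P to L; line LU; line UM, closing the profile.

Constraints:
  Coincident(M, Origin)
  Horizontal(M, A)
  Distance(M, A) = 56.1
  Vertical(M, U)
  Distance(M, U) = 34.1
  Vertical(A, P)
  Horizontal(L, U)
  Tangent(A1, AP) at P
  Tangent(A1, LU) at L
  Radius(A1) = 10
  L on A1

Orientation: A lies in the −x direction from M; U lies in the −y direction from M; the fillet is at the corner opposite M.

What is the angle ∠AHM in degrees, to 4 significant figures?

84.94°

M is at the origin; MA is horizontal with |MA| = 56.1 and A on the −x side, so A = (-56.10, 0.000). MU is vertical with |MU| = 34.1 and U on the −y side, so U = (0.000, -34.10). The virtual corner opposite M is at (-56.10, -34.10). Since A1 is tangent to AP there, HP ⟂ AP and the tangent condition forces HL to be normal to LU, with radius 10.0, so the center H sits 10.0 in from both sides at H = (-46.10, -24.10). Then cos ∠AHM = HA·HM / (|HA||HM|), giving 84.94°.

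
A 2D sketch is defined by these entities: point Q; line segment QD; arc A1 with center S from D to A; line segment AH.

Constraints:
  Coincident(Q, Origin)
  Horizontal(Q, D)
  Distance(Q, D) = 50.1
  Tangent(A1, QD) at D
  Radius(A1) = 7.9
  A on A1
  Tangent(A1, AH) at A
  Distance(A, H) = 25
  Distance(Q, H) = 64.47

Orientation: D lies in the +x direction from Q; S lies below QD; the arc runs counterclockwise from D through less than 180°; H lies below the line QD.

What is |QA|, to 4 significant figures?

44.69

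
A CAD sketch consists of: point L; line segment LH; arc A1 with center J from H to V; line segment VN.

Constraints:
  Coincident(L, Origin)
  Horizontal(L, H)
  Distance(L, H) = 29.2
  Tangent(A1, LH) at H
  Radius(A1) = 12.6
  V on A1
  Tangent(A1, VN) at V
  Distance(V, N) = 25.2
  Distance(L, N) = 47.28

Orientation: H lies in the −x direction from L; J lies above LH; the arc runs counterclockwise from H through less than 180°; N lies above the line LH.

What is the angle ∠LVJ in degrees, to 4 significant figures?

119.3°

L is at the origin; LH is horizontal with |LH| = 29.2 and H on the −x side, so H = (-29.20, 0.000). The tangent condition forces JH to be normal to LH, so J = H + (0, 12.6) = (-29.20, 12.60). Since JV ⟂ VN (tangency), |JN| = √(12.6² + 25.2²) = 28.17 regardless of where V sits on A1. So N lies on both circle(L, 47.28) and circle(J, 28.17); the above-LH intersection is N = (-24.57, 40.39). V is the foot of the tangent from N: V = (-17.16, 16.31).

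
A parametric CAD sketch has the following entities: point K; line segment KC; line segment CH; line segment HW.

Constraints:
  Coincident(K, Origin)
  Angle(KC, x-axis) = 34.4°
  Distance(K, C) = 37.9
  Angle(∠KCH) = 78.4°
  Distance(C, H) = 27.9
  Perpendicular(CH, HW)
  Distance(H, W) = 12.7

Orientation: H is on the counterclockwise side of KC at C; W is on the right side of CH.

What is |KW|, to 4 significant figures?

53.79

∠KCH = 78.4°, so CH runs at 34.4° + (180° − 78.4°) = 136.0° from the x-axis; with |CH| = 27.9, H = C + 27.9·(cos 136.0°, sin 136.0°) = (11.20, 40.79). CH is perpendicular to HW; with |HW| = 12.7 on the right of CH, W = H + 12.7·(0.6947, 0.7193) = (20.02, 49.93). Then |KW| = |W − K| = 53.79.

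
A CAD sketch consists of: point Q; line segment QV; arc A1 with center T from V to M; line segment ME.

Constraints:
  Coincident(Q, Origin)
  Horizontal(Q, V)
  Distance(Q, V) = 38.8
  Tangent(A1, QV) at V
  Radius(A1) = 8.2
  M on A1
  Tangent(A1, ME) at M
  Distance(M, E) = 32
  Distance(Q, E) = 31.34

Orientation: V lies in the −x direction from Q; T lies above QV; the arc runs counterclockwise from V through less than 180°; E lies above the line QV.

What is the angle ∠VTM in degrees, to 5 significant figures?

52.508°

Q is at the origin; QV is horizontal with |QV| = 38.8 and V on the −x side, so V = (-38.800, 0.0000). A1 meets QV tangentially, so TV is at right angles to QV, so T = V + (0, 8.2) = (-38.800, 8.2000). Since TM ⟂ ME (tangency), |TE| = √(8.2² + 32.0²) = 33.034 regardless of where M sits on A1. So E lies on both circle(Q, 31.34) and circle(T, 33.034); the above-QV intersection is E = (-12.817, 28.599). M is the foot of the tangent from E: M = (-32.294, 3.2091).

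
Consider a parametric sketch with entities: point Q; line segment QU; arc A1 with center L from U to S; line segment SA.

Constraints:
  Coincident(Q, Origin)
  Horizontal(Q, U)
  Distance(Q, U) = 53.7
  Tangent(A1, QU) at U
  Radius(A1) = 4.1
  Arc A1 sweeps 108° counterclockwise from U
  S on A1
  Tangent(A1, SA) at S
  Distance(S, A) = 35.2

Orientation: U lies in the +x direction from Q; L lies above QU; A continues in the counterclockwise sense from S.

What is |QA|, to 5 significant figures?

60.760

On A1, U sits at bearing -90° from L; a 108° counterclockwise sweep puts S at bearing 18°, so S = L + 4.1·(cos 18°, sin 18°) = (57.599, 5.3670). The tangent condition forces LS to be normal to SA, so SA runs along (−sin 18°, cos 18°); with |SA| = 35.2, A = (46.722, 38.844). Then |QA| = |A − Q| = 60.760.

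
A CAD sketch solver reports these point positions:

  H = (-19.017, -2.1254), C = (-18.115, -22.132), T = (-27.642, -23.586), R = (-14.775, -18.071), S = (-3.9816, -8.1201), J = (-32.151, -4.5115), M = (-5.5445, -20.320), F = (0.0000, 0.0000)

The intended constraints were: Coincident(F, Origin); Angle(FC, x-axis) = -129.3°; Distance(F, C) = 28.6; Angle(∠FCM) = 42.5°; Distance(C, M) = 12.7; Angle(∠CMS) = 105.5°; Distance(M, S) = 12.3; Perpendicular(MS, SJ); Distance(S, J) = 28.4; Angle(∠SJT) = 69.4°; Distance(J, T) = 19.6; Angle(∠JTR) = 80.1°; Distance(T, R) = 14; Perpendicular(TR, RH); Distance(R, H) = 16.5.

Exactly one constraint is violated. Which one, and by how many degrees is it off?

Perpendicular(TR, RH) — off by 8.30°.

F = (0.00, 0.00) ✓; FC at -129.3° ✓; |FC| = 28.60 ✓; ∠FCM = 42.50° ✓; |CM| = 12.70 ✓; ∠CMS = 105.5° ✓; |MS| = 12.30 ✓; ∠(MS, SJ) = 90.00° ✓; |SJ| = 28.40 ✓; ∠SJT = 69.40° ✓; |JT| = 19.60 ✓; ∠JTR = 80.10° ✓; |TR| = 14.00 ✓; ∠(TR, RH) = 81.70° ✗; |RH| = 16.50 ✓.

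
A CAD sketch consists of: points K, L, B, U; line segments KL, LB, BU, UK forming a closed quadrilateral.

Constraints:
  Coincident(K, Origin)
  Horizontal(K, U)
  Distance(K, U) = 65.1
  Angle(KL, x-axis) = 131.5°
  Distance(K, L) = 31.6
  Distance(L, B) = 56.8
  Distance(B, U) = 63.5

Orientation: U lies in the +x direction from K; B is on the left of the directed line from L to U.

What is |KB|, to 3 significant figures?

59.1

Checks: |LB| = 56.80 ✓; |BU| = 63.50 ✓.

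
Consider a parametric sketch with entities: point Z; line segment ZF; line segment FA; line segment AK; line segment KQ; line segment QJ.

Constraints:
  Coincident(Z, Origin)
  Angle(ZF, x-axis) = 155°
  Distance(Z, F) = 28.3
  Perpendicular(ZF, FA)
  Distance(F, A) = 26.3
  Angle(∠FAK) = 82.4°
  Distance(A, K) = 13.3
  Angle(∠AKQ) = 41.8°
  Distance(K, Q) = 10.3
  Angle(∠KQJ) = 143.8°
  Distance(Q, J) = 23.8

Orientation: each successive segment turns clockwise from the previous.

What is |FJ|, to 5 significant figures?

27.369

Z is at the origin; ZF runs at 155.0° with length 28.3, so F = (-25.649, 11.960). The perpendicularity gives FA at right angles to ZF, so FA runs at 65.000°; with |FA| = 26.3, A = (-14.534, 35.796). ∠FAK = 82.4° gives AK at -32.600° from the x-axis; with |AK| = 13.3, K = (-3.3290, 28.630). ∠AKQ = 41.8° gives KQ at -170.80° from the x-axis; with |KQ| = 10.3, Q = (-13.497, 26.984). ∠KQJ = 143.8° gives QJ at 153.00° from the x-axis; with |QJ| = 23.8, J = (-34.702, 37.789). Then |FJ| = |J − F| = 27.369.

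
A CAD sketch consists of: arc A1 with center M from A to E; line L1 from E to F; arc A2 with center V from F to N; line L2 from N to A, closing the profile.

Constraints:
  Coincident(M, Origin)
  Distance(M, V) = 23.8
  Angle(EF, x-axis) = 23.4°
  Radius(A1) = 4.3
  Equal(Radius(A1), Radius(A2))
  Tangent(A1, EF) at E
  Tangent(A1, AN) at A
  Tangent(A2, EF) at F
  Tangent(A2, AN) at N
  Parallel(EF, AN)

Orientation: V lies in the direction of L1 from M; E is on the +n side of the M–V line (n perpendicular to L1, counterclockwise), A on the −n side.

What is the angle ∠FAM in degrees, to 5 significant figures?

70.133°

Tangency of A1 to both parallel lines with radius 4.3 puts E and A at M ± 4.3·n: E = (-1.7077, 3.9463), A = (1.7077, -3.9463). Equal radii place F and N the same way about V: F = V + 4.3·n = (20.135, 13.398), N = V − 4.3·n = (23.550, 5.5058). Then cos ∠FAM = AF·AM / (|AF||AM|), giving 70.133°.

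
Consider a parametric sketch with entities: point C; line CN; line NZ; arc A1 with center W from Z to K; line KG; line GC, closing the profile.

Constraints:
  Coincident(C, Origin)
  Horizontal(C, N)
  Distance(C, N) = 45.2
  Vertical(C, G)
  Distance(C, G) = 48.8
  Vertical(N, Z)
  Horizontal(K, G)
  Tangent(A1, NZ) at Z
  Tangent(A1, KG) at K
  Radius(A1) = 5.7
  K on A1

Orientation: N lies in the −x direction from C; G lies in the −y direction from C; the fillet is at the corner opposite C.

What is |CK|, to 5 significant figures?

62.783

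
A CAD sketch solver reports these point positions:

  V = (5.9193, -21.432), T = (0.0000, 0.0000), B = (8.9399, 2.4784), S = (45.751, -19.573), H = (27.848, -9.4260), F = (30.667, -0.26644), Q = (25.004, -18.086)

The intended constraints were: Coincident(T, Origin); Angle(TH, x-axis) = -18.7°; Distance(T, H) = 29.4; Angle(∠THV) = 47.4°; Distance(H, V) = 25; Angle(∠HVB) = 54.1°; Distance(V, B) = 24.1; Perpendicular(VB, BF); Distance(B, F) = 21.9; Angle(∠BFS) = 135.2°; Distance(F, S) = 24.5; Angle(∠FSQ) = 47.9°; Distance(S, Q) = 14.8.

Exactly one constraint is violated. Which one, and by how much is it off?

Distance(S, Q) = 14.8 — off by 6.00.

T = (0.00, 0.00) ✓; TH at -18.70° ✓; |TH| = 29.40 ✓; ∠THV = 47.40° ✓; |HV| = 25.00 ✓; ∠HVB = 54.10° ✓; |VB| = 24.10 ✓; ∠(VB, BF) = 90.00° ✓; |BF| = 21.90 ✓; ∠BFS = 135.2° ✓; |FS| = 24.50 ✓; ∠FSQ = 47.90° ✓; |SQ| = 20.80 ✗.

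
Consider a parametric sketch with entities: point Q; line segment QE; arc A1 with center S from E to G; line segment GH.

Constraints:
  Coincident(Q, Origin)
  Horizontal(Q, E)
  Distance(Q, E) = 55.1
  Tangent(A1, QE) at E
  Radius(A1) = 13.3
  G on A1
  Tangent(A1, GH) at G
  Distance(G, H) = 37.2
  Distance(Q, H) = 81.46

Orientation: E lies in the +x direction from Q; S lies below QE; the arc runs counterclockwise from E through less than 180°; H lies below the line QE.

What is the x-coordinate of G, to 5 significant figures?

43.661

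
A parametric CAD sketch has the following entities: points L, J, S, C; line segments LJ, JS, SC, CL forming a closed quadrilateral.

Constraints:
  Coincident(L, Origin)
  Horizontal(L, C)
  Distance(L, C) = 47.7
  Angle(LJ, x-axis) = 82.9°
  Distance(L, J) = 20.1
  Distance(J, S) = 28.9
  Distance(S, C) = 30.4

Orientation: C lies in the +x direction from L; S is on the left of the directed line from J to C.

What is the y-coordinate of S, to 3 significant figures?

25.3

L is at the origin; L and C share the same y with |LC| = 47.7 and C in +x, so C = (47.7, 0). LJ runs at 82.9° with |LJ| = 20.1, so J = (2.48, 19.9). S is determined by |JS| = 28.9 and |SC| = 30.4 together: it lies at the intersection of circle(J, 28.9) and circle(C, 30.4). With |JC| = 49.4, the foot of the radical line on JC is 23.8 from J and the perpendicular offset is √(28.9² − 23.8²) = 16.4. Taking the left-of-JC solution: S = (30.9, 25.3).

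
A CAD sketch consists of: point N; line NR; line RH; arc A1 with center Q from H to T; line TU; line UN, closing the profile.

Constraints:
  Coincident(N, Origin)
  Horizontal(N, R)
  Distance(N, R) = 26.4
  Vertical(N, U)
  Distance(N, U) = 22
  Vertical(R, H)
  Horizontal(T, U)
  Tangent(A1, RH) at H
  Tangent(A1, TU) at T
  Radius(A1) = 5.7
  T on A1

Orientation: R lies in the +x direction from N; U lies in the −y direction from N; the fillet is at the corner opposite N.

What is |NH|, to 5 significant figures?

31.027

The virtual corner opposite N is at (26.400, -22.000). A1 meets RH tangentially, so QH is at right angles to RH and A1 meets TU tangentially, so QT is at right angles to TU, with radius 5.7, so the center Q sits 5.7 in from both sides at Q = (20.700, -16.300). That places the tangent points at H = (26.400, -16.300) on RH and T = (20.700, -22.000) on TU. Then |NH| = |H − N| = 31.027.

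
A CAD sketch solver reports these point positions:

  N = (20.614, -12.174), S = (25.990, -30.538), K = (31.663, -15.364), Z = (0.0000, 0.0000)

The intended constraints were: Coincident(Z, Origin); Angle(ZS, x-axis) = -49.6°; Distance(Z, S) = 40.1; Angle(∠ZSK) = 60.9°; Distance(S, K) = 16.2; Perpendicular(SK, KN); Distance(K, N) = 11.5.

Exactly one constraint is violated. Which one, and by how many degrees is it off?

Perpendicular(SK, KN) — off by 4.39°.

Z = (0.00, 0.00) ✓; ZS at -49.60° ✓; |ZS| = 40.10 ✓; ∠ZSK = 60.90° ✓; |SK| = 16.20 ✓; ∠(SK, KN) = 94.39° ✗; |KN| = 11.50 ✓.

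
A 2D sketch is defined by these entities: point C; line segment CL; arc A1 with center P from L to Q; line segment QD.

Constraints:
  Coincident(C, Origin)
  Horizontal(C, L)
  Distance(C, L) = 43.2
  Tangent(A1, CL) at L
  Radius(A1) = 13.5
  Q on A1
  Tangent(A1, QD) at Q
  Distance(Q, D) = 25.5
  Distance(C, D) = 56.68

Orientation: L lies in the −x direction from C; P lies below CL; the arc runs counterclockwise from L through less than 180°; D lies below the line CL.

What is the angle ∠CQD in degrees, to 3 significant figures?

74.1°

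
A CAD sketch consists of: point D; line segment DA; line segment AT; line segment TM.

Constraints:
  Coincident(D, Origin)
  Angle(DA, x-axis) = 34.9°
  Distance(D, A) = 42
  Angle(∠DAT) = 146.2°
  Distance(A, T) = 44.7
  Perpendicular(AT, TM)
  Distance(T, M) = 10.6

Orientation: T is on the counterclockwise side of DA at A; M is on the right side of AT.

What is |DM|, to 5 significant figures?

86.545

∠DAT = 146.2°, so AT runs at 34.9° + (180° − 146.2°) = 68.700° from the x-axis; with |AT| = 44.7, T = A + 44.7·(cos 68.700°, sin 68.700°) = (50.684, 65.677). AT ⟂ TM; with |TM| = 10.6 on the right of AT, M = T + 10.6·(0.93169, -0.36325) = (60.560, 61.826). Then |DM| = |M − D| = 86.545.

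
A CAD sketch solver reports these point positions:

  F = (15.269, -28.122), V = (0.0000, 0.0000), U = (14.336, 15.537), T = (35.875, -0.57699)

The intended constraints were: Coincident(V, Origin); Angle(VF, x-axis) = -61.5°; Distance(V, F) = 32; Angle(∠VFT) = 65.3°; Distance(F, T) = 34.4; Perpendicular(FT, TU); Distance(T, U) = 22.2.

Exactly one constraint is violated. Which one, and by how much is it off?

Distance(T, U) = 22.2 — off by 4.70.

V = (0.00, 0.00) ✓; VF at -61.50° ✓; |VF| = 32.00 ✓; ∠VFT = 65.30° ✓; |FT| = 34.40 ✓; ∠(FT, TU) = 90.00° ✓; |TU| = 26.90 ✗.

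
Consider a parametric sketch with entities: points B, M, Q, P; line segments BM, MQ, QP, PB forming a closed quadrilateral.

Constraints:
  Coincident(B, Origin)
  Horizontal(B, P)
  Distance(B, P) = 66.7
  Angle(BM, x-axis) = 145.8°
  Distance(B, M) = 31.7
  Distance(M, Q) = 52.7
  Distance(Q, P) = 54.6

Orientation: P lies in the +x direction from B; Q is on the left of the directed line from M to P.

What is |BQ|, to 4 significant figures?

41.56

Checks: |MQ| = 52.70 ✓; |QP| = 54.60 ✓.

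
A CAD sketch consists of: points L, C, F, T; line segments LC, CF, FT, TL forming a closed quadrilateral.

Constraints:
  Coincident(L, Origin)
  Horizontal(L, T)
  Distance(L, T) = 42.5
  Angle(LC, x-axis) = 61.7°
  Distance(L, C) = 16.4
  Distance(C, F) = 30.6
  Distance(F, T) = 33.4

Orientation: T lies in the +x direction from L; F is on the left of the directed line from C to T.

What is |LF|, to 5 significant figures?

45.844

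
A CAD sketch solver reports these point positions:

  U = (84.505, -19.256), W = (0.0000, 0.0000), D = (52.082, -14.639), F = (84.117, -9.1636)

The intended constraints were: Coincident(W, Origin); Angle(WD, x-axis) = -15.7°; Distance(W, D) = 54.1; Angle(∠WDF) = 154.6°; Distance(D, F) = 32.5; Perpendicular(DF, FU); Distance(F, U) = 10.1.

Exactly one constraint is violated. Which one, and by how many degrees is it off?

Perpendicular(DF, FU) — off by 7.50°.

W = (0.00, 0.00) ✓; WD at -15.70° ✓; |WD| = 54.10 ✓; ∠WDF = 154.6° ✓; |DF| = 32.50 ✓; ∠(DF, FU) = 97.50° ✗; |FU| = 10.10 ✓.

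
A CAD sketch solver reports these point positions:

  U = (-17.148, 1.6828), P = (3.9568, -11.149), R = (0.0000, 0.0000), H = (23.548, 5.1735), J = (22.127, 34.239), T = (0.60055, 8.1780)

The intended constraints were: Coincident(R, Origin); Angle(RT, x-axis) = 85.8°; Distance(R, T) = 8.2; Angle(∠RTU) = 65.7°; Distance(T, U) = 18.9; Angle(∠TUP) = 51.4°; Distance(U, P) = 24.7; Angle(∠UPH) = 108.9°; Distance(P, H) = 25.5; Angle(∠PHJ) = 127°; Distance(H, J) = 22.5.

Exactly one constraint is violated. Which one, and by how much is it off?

Distance(H, J) = 22.5 — off by 6.60.

R = (0.00, 0.00) ✓; RT at 85.80° ✓; |RT| = 8.200 ✓; ∠RTU = 65.70° ✓; |TU| = 18.90 ✓; ∠TUP = 51.40° ✓; |UP| = 24.70 ✓; ∠UPH = 108.9° ✓; |PH| = 25.50 ✓; ∠PHJ = 127.0° ✓; |HJ| = 29.10 ✗.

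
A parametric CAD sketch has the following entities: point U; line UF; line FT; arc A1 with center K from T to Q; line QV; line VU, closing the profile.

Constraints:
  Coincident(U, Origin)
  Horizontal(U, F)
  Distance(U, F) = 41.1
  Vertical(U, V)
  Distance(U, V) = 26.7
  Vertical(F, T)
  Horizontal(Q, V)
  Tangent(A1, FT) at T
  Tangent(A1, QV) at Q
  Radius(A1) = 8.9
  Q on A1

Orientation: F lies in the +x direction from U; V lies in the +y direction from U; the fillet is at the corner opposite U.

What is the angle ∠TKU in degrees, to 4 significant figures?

151.1°

U is at the origin; U and F share the same y with |UF| = 41.1 and F on the +x side, so F = (41.10, 0.000). UV is vertical with |UV| = 26.7 and V on the +y side, so V = (0.000, 26.70). The virtual corner opposite U is at (41.10, 26.70). Tangency of A1 to FT means the radius KT is perpendicular to FT and since A1 is tangent to QV there, KQ ⟂ QV, with radius 8.9, so the center K sits 8.9 in from both sides at K = (32.20, 17.80). That places the tangent points at T = (41.10, 17.80) on FT and Q = (32.20, 26.70) on QV. Then cos ∠TKU = KT·KU / (|KT||KU|), giving 151.1°.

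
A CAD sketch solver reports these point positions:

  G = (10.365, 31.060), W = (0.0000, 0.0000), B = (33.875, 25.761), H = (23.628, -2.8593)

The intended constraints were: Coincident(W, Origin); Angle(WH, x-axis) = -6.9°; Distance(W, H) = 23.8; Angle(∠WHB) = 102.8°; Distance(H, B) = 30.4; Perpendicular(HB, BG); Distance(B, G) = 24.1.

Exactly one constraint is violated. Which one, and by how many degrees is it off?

Perpendicular(HB, BG) — off by 7.00°.

W = (0.00, 0.00) ✓; WH at -6.900° ✓; |WH| = 23.80 ✓; ∠WHB = 102.8° ✓; |HB| = 30.40 ✓; ∠(HB, BG) = 97.00° ✗; |BG| = 24.10 ✓.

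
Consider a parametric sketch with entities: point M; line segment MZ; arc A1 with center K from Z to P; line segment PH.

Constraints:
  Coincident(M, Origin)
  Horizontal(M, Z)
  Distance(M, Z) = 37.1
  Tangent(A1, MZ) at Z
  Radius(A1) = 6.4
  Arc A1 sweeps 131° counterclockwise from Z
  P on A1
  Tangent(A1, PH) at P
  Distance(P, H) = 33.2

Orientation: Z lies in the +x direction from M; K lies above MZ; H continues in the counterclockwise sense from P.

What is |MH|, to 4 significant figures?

40.95

On A1, Z sits at bearing -90° from K; a 131° counterclockwise sweep puts P at bearing 41°, so P = K + 6.4·(cos 41°, sin 41°) = (41.93, 10.60). A1 meets PH tangentially, so KP is at right angles to PH, so PH runs along (−sin 41°, cos 41°); with |PH| = 33.2, H = (20.15, 35.66). Then |MH| = |H − M| = 40.95.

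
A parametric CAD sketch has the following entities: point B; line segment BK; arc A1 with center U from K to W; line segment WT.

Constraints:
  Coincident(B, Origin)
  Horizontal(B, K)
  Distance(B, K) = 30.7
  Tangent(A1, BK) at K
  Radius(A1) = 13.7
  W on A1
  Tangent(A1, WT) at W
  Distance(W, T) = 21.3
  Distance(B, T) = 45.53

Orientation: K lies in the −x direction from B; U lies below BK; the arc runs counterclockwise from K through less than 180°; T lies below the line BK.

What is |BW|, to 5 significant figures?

46.568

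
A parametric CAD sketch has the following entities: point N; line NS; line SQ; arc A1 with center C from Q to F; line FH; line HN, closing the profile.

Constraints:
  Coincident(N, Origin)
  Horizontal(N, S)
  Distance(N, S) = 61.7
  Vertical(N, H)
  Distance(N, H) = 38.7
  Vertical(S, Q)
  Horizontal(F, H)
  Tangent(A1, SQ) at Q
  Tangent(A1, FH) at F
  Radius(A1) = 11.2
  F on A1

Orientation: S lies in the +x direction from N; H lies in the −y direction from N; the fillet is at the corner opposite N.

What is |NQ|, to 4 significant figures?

67.55

The virtual corner opposite N is at (61.70, -38.70). A1 meets SQ tangentially, so CQ is at right angles to SQ and A1 meets FH tangentially, so CF is at right angles to FH, with radius 11.2, so the center C sits 11.2 in from both sides at C = (50.50, -27.50). That places the tangent points at Q = (61.70, -27.50) on SQ and F = (50.50, -38.70) on FH. Then |NQ| = |Q − N| = 67.55.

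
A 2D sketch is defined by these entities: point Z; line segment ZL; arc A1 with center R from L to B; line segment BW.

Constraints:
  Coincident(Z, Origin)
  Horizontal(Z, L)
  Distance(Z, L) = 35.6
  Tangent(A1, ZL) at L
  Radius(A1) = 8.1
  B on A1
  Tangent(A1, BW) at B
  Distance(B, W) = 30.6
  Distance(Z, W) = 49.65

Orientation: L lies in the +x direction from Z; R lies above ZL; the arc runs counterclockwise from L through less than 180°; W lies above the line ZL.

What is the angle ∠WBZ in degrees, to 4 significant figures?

80.50°

Z is at the origin; ZL is horizontal with |ZL| = 35.6 and L on the +x side, so L = (35.60, 0.000). Tangency of A1 to ZL means the radius RL is perpendicular to ZL, so R = L + (0, 8.1) = (35.60, 8.100). Since RB ⟂ BW (tangency), |RW| = √(8.1² + 30.6²) = 31.65 regardless of where B sits on A1. So W lies on both circle(Z, 49.65) and circle(R, 31.65); the above-ZL intersection is W = (30.33, 39.31). B is the foot of the tangent from W: B = (42.98, 11.45).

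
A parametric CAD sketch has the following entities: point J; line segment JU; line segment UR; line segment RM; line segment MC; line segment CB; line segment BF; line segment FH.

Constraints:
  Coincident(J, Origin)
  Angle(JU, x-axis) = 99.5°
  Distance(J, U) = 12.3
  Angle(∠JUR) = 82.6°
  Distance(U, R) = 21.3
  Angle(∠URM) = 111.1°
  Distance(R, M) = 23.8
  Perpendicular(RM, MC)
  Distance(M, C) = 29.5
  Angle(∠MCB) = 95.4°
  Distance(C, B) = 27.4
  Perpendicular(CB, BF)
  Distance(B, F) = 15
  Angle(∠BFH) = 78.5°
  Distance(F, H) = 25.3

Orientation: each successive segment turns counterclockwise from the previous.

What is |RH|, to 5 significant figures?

28.357

CB is perpendicular to BF, so BF runs at 170.40°; with |BF| = 15.0, F = (-4.9530, 9.5606). ∠BFH = 78.5° gives FH at -88.100° from the x-axis; with |FH| = 25.3, H = (-4.1142, -15.726). Then |RH| = |H − R| = 28.357.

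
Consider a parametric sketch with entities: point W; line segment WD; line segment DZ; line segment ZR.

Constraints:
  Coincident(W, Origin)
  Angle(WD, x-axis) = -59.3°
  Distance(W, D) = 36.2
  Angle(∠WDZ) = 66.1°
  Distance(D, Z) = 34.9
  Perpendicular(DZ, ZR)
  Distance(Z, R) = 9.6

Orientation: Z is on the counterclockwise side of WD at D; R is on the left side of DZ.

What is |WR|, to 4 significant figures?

31.01

W is at the origin; WD runs at -59.3° with length 36.2, so D = 36.2·(cos -59.3°, sin -59.3°) = (18.48, -31.13). ∠WDZ = 66.1°, so DZ runs at -59.3° + (180° − 66.1°) = 54.60° from the x-axis; with |DZ| = 34.9, Z = D + 34.9·(cos 54.60°, sin 54.60°) = (38.70, -2.679). The perpendicularity gives ZR at right angles to DZ; with |ZR| = 9.6 on the left of DZ, R = Z + 9.6·(-0.8151, 0.5793) = (30.87, 2.882). Then |WR| = |R − W| = 31.01.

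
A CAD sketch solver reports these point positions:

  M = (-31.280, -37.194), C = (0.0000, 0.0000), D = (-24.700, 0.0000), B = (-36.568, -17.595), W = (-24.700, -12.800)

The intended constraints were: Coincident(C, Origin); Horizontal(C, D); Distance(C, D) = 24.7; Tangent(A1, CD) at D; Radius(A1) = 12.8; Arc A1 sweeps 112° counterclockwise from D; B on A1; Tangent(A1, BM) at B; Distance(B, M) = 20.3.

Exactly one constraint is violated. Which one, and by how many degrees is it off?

Tangent(A1, BM) at B — off by 6.90°.

C = (0.00, 0.00) ✓; C.y = 0.00, D.y = 0.00 ✓; |CD| = 24.70 ✓; ∠(WD, DC) = 90.00° ✓; |WD| = 12.80 ✓; bearing(W→B) − bearing(W→D) = 112.0° ✓; |WB| = 12.80 ✓; ∠(WB, BM) = 96.90° ✗; |BM| = 20.30 ✓.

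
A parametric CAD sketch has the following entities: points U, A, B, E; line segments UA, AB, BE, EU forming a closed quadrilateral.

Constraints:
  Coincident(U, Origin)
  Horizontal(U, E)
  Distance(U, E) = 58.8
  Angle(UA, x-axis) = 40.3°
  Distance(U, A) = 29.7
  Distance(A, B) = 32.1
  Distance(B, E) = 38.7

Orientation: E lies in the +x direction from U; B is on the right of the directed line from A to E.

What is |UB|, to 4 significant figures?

25.76

U is at the origin; UE is horizontal with |UE| = 58.8 and E in +x, so E = (58.8, 0). UA runs at 40.3° with |UA| = 29.7, so A = (22.65, 19.21). B is determined by |AB| = 32.1 and |BE| = 38.7 together: it lies at the intersection of circle(A, 32.1) and circle(E, 38.7). With |AE| = 40.94, the foot of the radical line on AE is 14.76 from A and the perpendicular offset is √(32.1² − 14.76²) = 28.51. Taking the right-of-AE solution: B = (22.31, -12.89).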